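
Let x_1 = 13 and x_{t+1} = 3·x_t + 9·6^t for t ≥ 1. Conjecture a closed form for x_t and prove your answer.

Computing the first terms: x_1 = 13, x_2 = 93, x_3 = 603. This suggests x_t = -5·3^(t - 1) + 3·6^t.
For the base case t = 1: the formula gives 13 = 13 = x_1.
Suppose the result is true for t = r, so x_r = -5·3^(r - 1) + 3·6^r.
Then x_{r+1} = 3·x_r + 9·6^r = 3·(-5·3^(r - 1) + 3·6^r) + 9·6^r = -5·3^r + 3·6^(r + 1) = -5·3^((r+1) - 1) + 3·6^(r+1),
which is the claimed formula at t = r+1.
Hence, by induction on t, the claim holds for every t ≥ 1.

x_t = -5·3^(t - 1) + 3·6^t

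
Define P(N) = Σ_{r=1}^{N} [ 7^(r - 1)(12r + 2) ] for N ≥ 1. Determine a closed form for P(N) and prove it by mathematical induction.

P(N) = 2·7^N·N

We claim P(N) = 2·7^N·N for all N ≥ 1.
Base step (N = 1): P(1) = 14, and the closed form gives 14. They agree.
Suppose the result is true for N = r, so P(r) = 2·7^r·r.
Then P(r+1) = P(r) + (7^r(12r + 14)) = (2·7^r·r) + (7^r(12r + 14)).
Simplifying, P(r+1) = 14·7^r(r + 1) = 2·7^(r+1)·(r+1),
which is the closed form with N = r+1.
By induction, the statement is established for all N ≥ 1.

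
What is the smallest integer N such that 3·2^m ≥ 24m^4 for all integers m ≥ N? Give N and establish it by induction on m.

At m = 20: 3145728 < 3840000, so the inequality fails and N ≥ 21. We prove 3·2^m ≥ 24m^4 for all m ≥ 21.
Base step (m = 21): 3·2^m = 6291456 and 24m^4 = 4667544, so 6291456 ≥ 4667544.
For the inductive step, assume it holds for an arbitrary r ≥ 21, so 3·2^r ≥ 24r^4.
Then 3·2^(r + 1) = 2·(3·2^r) ≥ 2·(24r^4).
Also, for r ≥ 21 we have 2·(24r^4) ≥ 24(r+1)^4, since 2 ≥ (1 + 1/r)^4 for all r ≥ 21.
Combining, 3·2^(r + 1) ≥ 24(r+1)^4.
By induction, the statement is established for all m ≥ 21.
Hence the smallest such N is 21.

N = 21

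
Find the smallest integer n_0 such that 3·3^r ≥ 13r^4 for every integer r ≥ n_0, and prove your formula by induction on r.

At r = 9: 59049 < 85293, so the inequality fails and n_0 ≥ 10. We prove 3·3^r ≥ 13r^4 for all r ≥ 10.
When r = 10: 3·3^r = 177147 and 13r^4 = 130000, so 177147 ≥ 130000.
Suppose the result is true for r = i, so 3·3^i ≥ 13i^4.
Then 3·3^(i + 1) = 3·(3·3^i) ≥ 3·(13i^4).
Also, for i ≥ 10 we have 3·(13i^4) ≥ 13(i+1)^4, since 3 ≥ (1 + 1/i)^4 for all i ≥ 10.
Combining, 3·3^(i + 1) ≥ 13(i+1)^4.
By the principle of mathematical induction, the result holds for all r ≥ 10.
Hence the smallest such n_0 is 10.

n_0 = 10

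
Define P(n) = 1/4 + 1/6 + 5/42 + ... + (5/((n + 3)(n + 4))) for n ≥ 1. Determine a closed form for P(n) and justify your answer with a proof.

P(n) = 5n/(4(n + 4))

We claim P(n) = 5n/(4(n + 4)) for all n ≥ 1.
Base step (n = 1): P(1) = 1/4, and the closed form gives 1/4. They agree.
For the inductive step, assume it holds for an arbitrary i ≥ 1, so P(i) = 5i/(4(i + 4)).
Then P(i+1) = P(i) + (5/((i + 4)(i + 5))) = (5i/(4(i + 4))) + (5/((i + 4)(i + 5))).
Simplifying, P(i+1) = 5(i + 1)/(4(i + 5)) = 5(i+1)/(4((i+1) + 4)),
which is the closed form with n = i+1.
Hence, by induction on n, the claim holds for every n ≥ 1.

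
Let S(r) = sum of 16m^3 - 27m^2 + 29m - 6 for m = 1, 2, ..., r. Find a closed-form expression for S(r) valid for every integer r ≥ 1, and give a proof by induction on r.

We claim S(r) = r(4r^3 - r^2 + 5r + 4) for all r ≥ 1.
For the base case r = 1: S(1) = 12, and the closed form gives 12. They agree.
Suppose the result is true for r = m, so S(m) = m(4m^3 - m^2 + 5m + 4).
Then S(m+1) = S(m) + (16m^3 + 21m^2 + 23m + 12) = (m(4m^3 - m^2 + 5m + 4)) + (16m^3 + 21m^2 + 23m + 12).
Simplifying, S(m+1) = (m + 1)(4m^3 + 11m^2 + 15m + 12) = (m+1)(4(m+1)^3 - (m+1)^2 + 5(m+1) + 4),
which is the closed form with r = m+1.
By induction, the statement is established for all r ≥ 1.

S(r) = r(4r^3 - r^2 + 5r + 4)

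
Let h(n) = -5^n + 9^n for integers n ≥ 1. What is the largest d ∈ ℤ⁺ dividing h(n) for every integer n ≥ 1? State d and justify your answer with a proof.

Computing the first values: h(1) = 4 and h(2) = 56; gcd(4, 56) = 4, so d ≤ 4.
We prove 4 | -5^n + 9^n for all n ≥ 1 by induction on n.
When n = 1: h(1) = 4 = 4·(1), so 4 | h(1).
Suppose the result is true for n = k, i.e. 4 | h(k). Then
9^{k+1} − 5^{k+1} = 9·9^k − 5·5^k = 9·(9^k − 5^k) + (4)·5^k. The first term is divisible by 4 by the inductive hypothesis, and the second term (4)·5^k is divisible by 4 since 4 | 4. Hence 4 | h(k+1).
This completes the induction.
Therefore the largest such d is 4.

d = 4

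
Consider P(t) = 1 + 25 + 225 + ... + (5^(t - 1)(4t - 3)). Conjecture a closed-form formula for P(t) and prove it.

We claim P(t) = 5^t(t - 1) + 1 for all t ≥ 1.
Base case (t = 1): P(1) = 1, and the closed form gives 1. They agree.
Inductive step: suppose the statement holds for some i ≥ 1, so P(i) = 5^i(i - 1) + 1.
Then P(i+1) = P(i) + (5^i(4i + 1)) = (5^i(i - 1) + 1) + (5^i(4i + 1)).
Simplifying, P(i+1) = 5^(i + 1)i + 1 = 5^(i+1)((i+1) - 1) + 1,
which is the closed form with t = i+1.
By induction, the statement is established for all t ≥ 1.

P(t) = 5^t(t - 1) + 1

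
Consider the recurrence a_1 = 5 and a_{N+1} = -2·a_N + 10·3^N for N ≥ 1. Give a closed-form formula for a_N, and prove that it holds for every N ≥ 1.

a_N = -(-2)^(N - 1) + 2·3^N

Computing the first terms: a_1 = 5, a_2 = 20, a_3 = 50. This suggests a_N = -(-2)^(N - 1) + 2·3^N.
Base step (N = 1): the formula gives 5 = 5 = a_1.
Suppose the result is true for N = j, so a_j = -(-2)^(j - 1) + 2·3^j.
Then a_{j+1} = -2·a_j + 10·3^j = -2·(-(-2)^(j - 1) + 2·3^j) + 10·3^j = -(-2)^j + 2·3^(j + 1) = -(-2)^((j+1) - 1) + 2·3^(j+1),
which is the claimed formula at N = j+1.
This completes the induction.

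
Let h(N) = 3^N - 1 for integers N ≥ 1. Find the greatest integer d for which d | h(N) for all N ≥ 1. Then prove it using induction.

Computing the first values: h(1) = 2 and h(2) = 8; gcd(2, 8) = 2, so d ≤ 2.
We prove 2 | 3^N - 1 for all N ≥ 1 by induction on N.
For the base case N = 1: h(1) = 2 = 2·(1), so 2 | h(1).
For the inductive step, assume it holds for an arbitrary i ≥ 1, i.e. 2 | h(i). Then
3^{i+1} − 1^{i+1} = 3·3^i − 1·1^i = 3·(3^i − 1^i) + (2)·1^i. The first term is divisible by 2 by the inductive hypothesis, and the second term (2)·1^i is divisible by 2 since 2 | 2. Hence 2 | h(i+1).
By the principle of mathematical induction, the result holds for all N ≥ 1.
Therefore the largest such d is 2.

d = 2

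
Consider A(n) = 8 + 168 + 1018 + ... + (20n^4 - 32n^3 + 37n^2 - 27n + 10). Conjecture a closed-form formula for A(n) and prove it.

A(n) = n(4n^4 + 2n^3 + 3n^2 - 3n + 2)

We claim A(n) = n(4n^4 + 2n^3 + 3n^2 - 3n + 2) for all n ≥ 1.
When n = 1: A(1) = 8, and the closed form gives 8. They agree.
Inductive step: assume the claim holds for n = p, so A(p) = p(4p^4 + 2p^3 + 3p^2 - 3p + 2).
Then A(p+1) = A(p) + (20p^4 + 48p^3 + 61p^2 + 31p + 8) = (p(4p^4 + 2p^3 + 3p^2 - 3p + 2)) + (20p^4 + 48p^3 + 61p^2 + 31p + 8).
Simplifying, A(p+1) = (p + 1)(4p^4 + 18p^3 + 33p^2 + 25p + 8) = (p+1)(4(p+1)^4 + 2(p+1)^3 + 3(p+1)^2 - 3(p+1) + 2),
which is the closed form with n = p+1.
Hence, by induction on n, the claim holds for every n ≥ 1.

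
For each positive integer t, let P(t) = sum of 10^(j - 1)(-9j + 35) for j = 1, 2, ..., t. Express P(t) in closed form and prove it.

We claim P(t) = 10^t(-t + 4) - 4 for all t ≥ 1.
Base case (t = 1): P(1) = 26, and the closed form gives 26. They agree.
Inductive step: assume the claim holds for t = j, so P(j) = 10^j(-j + 4) - 4.
Then P(j+1) = P(j) + (10^j(-9j + 26)) = (10^j(-j + 4) - 4) + (10^j(-9j + 26)).
Simplifying, P(j+1) = -10·10^j·j + 30·10^j - 4 = 10^(j+1)(-(j+1) + 4) - 4,
which is the closed form with t = j+1.
Hence, by induction on t, the claim holds for every t ≥ 1.

P(t) = 10^t(-t + 4) - 4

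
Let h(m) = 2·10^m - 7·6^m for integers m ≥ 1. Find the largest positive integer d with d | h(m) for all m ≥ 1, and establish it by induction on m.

d = 2

Computing the first values: h(1) = -22 and h(2) = -52; gcd(-22, -52) = 2, so d ≤ 2.
We prove 2 | 2·10^m - 7·6^m for all m ≥ 1 by induction on m.
Base case (m = 1): h(1) = -22 = 2·(-11), so 2 | h(1).
For the inductive step, assume it holds for an arbitrary k ≥ 1, i.e. 2 | h(k). Then
h(k+1) − 10·h(k) = (2·10^(k+1) - 7·6^(k+1)) − 10·(2·10^k - 7·6^k) = (-7)·6^k·(6 − 10) = (28)·6^k. Since 2 | h(k) by the inductive hypothesis, 2 | 10·h(k); and 2 | 28 since 28 = 2·14. Therefore 2 | h(k+1).
Hence, by induction on m, the claim holds for every m ≥ 1.
Therefore the largest such d is 2.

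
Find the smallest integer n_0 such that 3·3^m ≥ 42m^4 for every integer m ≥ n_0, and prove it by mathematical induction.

At m = 11: 531441 < 614922, so the inequality fails and n_0 ≥ 12. We prove 3·3^m ≥ 42m^4 for all m ≥ 12.
Base case (m = 12): 3·3^m = 1594323 and 42m^4 = 870912, so 1594323 ≥ 870912.
Inductive step: assume the claim holds for m = p, so 3·3^p ≥ 42p^4.
Then 3·3^(p + 1) = 3·(3·3^p) ≥ 3·(42p^4).
Also, for p ≥ 12 we have 3·(42p^4) ≥ 42(p+1)^4, since 3 ≥ (1 + 1/p)^4 for all p ≥ 12.
Combining, 3·3^(p + 1) ≥ 42(p+1)^4.
By induction, the statement is established for all m ≥ 12.
Hence the smallest such n_0 is 12.

n_0 = 12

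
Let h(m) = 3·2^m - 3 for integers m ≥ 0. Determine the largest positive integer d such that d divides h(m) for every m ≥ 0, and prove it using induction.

Computing the first values: h(0) = 0 and h(1) = 3; gcd(0, 3) = 3, so d ≤ 3.
We prove 3 | 3·2^m - 3 for all m ≥ 0 by induction on m.
When m = 0: h(0) = 0 = 3·(0), so 3 | h(0).
Suppose the result is true for m = r, i.e. 3 | h(r). Then
h(r+1) = 3·2^(r+1) - 3 = 2·(3·2^r - 3) + 3 = 2·h(r) + 3. The first term is divisible by 3 by the inductive hypothesis, and 3 is divisible by 3. Hence 3 | h(r+1).
By the principle of mathematical induction, the result holds for all m ≥ 0.
Therefore the largest such d is 3.

d = 3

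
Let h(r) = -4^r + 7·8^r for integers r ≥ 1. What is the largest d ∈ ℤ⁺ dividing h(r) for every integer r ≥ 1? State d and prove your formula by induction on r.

d = 4

Computing the first values: h(1) = 52 and h(2) = 432; gcd(52, 432) = 4, so d ≤ 4.
We prove 4 | -4^r + 7·8^r for all r ≥ 1 by induction on r.
For the base case r = 1: h(1) = 52 = 4·(13), so 4 | h(1).
Suppose the result is true for r = m, i.e. 4 | h(m). Then
h(m+1) − 8·h(m) = (-4^(m+1) + 7·8^(m+1)) − 8·(-4^m + 7·8^m) = (-1)·4^m·(4 − 8) = (4)·4^m. Since 4 | h(m) by the inductive hypothesis, 4 | 8·h(m); and 4 | 4 since 4 = 4·1. Therefore 4 | h(m+1).
This completes the induction.
Therefore the largest such d is 4.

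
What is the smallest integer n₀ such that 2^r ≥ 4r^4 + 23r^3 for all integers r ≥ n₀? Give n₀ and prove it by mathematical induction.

At r = 19: 524288 < 679041, so the inequality fails and n₀ ≥ 20. We prove 2^r ≥ 4r^4 + 23r^3 for all r ≥ 20.
When r = 20: 2^r = 1048576 and 4r^4 + 23r^3 = 824000, so 1048576 ≥ 824000.
Inductive step: assume the claim holds for r = k, so 2^k ≥ 4k^4 + 23k^3.
Then 2^(k + 1) = 2·(2^k) ≥ 2·(4k^4 + 23k^3).
Also, for k ≥ 20 we have 2·(4k^4 + 23k^3) ≥ 4(k+1)^4 + 23(k+1)^3, since 2·(4k^4 + 23k^3) − (4(k+1)^4 + 23(k+1)^3) = 4k^4 + 7k^3 - 93k^2 - 85k - 27, which is nonnegative for all k ≥ 20.
Combining, 2^(k + 1) ≥ 4(k+1)^4 + 23(k+1)^3.
Hence, by induction on r, the claim holds for every r ≥ 20.
Hence the smallest such n₀ is 20.

n₀ = 20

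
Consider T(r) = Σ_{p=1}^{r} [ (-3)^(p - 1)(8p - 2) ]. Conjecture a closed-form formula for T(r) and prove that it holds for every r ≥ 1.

T(r) = -2(-3)^r·r

We claim T(r) = -2(-3)^r·r for all r ≥ 1.
Base case (r = 1): T(1) = 6, and the closed form gives 6. They agree.
Inductive step: assume the claim holds for r = p, so T(p) = -2(-3)^p·p.
Then T(p+1) = T(p) + ((-3)^p(8p + 6)) = (-2(-3)^p·p) + ((-3)^p(8p + 6)).
Simplifying, T(p+1) = 6(-3)^p(p + 1) = -2(-3)^(p+1)·(p+1),
which is the closed form with r = p+1.
By induction, the statement is established for all r ≥ 1.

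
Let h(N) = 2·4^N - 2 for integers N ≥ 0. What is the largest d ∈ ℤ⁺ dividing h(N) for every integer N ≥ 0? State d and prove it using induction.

Computing the first values: h(0) = 0 and h(1) = 6; gcd(0, 6) = 6, so d ≤ 6.
We prove 6 | 2·4^N - 2 for all N ≥ 0 by induction on N.
Base step (N = 0): h(0) = 0 = 6·(0), so 6 | h(0).
Inductive step: assume the claim holds for N = k, i.e. 6 | h(k). Then
h(k+1) = 2·4^(k+1) - 2 = 4·(2·4^k - 2) + 6 = 4·h(k) + 6. The first term is divisible by 6 by the inductive hypothesis, and 6 is divisible by 6. Hence 6 | h(k+1).
Hence, by induction on N, the claim holds for every N ≥ 0.
Therefore the largest such d is 6.

d = 6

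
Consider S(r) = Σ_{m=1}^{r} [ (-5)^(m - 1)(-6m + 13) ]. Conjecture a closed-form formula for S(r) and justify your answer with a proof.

We claim S(r) = (-5)^r(r - 2) + 2 for all r ≥ 1.
For the base case r = 1: S(1) = 7, and the closed form gives 7. They agree.
Inductive step: suppose the statement holds for some m ≥ 1, so S(m) = (-5)^m(m - 2) + 2.
Then S(m+1) = S(m) + ((-5)^m(-6m + 7)) = ((-5)^m(m - 2) + 2) + ((-5)^m(-6m + 7)).
Simplifying, S(m+1) = (-5)^(m + 1)m - (-5)^(m + 1) + 2 = (-5)^(m+1)((m+1) - 2) + 2,
which is the closed form with r = m+1.
By the principle of mathematical induction, the result holds for all r ≥ 1.

S(r) = (-5)^r(r - 2) + 2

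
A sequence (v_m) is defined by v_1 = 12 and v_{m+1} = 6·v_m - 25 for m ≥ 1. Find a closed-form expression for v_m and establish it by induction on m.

Computing the first terms: v_1 = 12, v_2 = 47, v_3 = 257. This suggests v_m = 7·6^(m - 1) + 5.
For the base case m = 1: the formula gives 12 = 12 = v_1.
Suppose the result is true for m = r, so v_r = 7·6^(r - 1) + 5.
Then v_{r+1} = 6·v_r - 25 = 6·(7·6^(r - 1) + 5) - 25 = 7·6^r + 5 = 7·6^((r+1) - 1) + 5,
which is the claimed formula at m = r+1.
By induction, the statement is established for all m ≥ 1.

v_m = 7·6^(m - 1) + 5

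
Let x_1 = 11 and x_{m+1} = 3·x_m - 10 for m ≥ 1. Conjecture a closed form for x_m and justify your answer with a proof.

x_m = 2·3^m + 5

Computing the first terms: x_1 = 11, x_2 = 23, x_3 = 59. This suggests x_m = 2·3^m + 5.
Base step (m = 1): the formula gives 11 = 11 = x_1.
For the inductive step, assume it holds for an arbitrary i ≥ 1, so x_i = 2·3^i + 5.
Then x_{i+1} = 3·x_i - 10 = 3·(2·3^i + 5) - 10 = 2·3^(i + 1) + 5,
which is the claimed formula at m = i+1.
By the principle of mathematical induction, the result holds for all m ≥ 1.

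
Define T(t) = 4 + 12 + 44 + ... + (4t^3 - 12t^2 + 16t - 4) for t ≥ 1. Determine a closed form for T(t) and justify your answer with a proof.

We claim T(t) = t(t^3 - 2t^2 + 3t + 2) for all t ≥ 1.
Base case (t = 1): T(1) = 4, and the closed form gives 4. They agree.
Suppose the result is true for t = j, so T(j) = j(j^3 - 2j^2 + 3j + 2).
Then T(j+1) = T(j) + (4j^3 + 4j + 4) = (j(j^3 - 2j^2 + 3j + 2)) + (4j^3 + 4j + 4).
Simplifying, T(j+1) = (j + 1)(j^3 + j^2 + 2j + 4) = (j+1)((j+1)^3 - 2(j+1)^2 + 3(j+1) + 2),
which is the closed form with t = j+1.
This completes the induction.

T(t) = t(t^3 - 2t^2 + 3t + 2)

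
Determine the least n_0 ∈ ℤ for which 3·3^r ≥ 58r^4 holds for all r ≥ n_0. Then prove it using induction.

n_0 = 12

At r = 11: 531441 < 849178, so the inequality fails and n_0 ≥ 12. We prove 3·3^r ≥ 58r^4 for all r ≥ 12.
Base case (r = 12): 3·3^r = 1594323 and 58r^4 = 1202688, so 1594323 ≥ 1202688.
Inductive step: assume the claim holds for r = i, so 3·3^i ≥ 58i^4.
Then 3·3^(i + 1) = 3·(3·3^i) ≥ 3·(58i^4).
Also, for i ≥ 12 we have 3·(58i^4) ≥ 58(i+1)^4, since 3 ≥ (1 + 1/i)^4 for all i ≥ 12.
Combining, 3·3^(i + 1) ≥ 58(i+1)^4.
Hence, by induction on r, the claim holds for every r ≥ 12.
Hence the smallest such n_0 is 12.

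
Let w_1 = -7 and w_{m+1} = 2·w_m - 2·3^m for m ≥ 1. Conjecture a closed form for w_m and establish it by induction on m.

Computing the first terms: w_1 = -7, w_2 = -20, w_3 = -58. This suggests w_m = -2^(m - 1) - 2·3^m.
When m = 1: the formula gives -7 = -7 = w_1.
Suppose the result is true for m = i, so w_i = -2^(i - 1) - 2·3^i.
Then w_{i+1} = 2·w_i - 2·3^i = 2·(-2^(i - 1) - 2·3^i) - 2·3^i = -2^i - 2·3^(i + 1) = -2^((i+1) - 1) - 2·3^(i+1),
which is the claimed formula at m = i+1.
Hence, by induction on m, the claim holds for every m ≥ 1.

w_m = -2^(m - 1) - 2·3^m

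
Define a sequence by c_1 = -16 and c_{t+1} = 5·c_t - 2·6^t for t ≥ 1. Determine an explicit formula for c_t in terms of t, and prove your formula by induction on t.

Computing the first terms: c_1 = -16, c_2 = -92, c_3 = -532. This suggests c_t = -4·5^(t - 1) - 2·6^t.
Base case (t = 1): the formula gives -16 = -16 = c_1.
Inductive step: assume the claim holds for t = r, so c_r = -4·5^(r - 1) - 2·6^r.
Then c_{r+1} = 5·c_r - 2·6^r = 5·(-4·5^(r - 1) - 2·6^r) - 2·6^r = -4·5^r - 2·6^(r + 1) = -4·5^((r+1) - 1) - 2·6^(r+1),
which is the claimed formula at t = r+1.
This completes the induction.

c_t = -4·5^(t - 1) - 2·6^t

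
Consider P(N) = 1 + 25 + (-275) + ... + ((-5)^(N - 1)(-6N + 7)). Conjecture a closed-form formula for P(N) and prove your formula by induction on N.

We claim P(N) = (-5)^N(N - 1) + 1 for all N ≥ 1.
When N = 1: P(1) = 1, and the closed form gives 1. They agree.
For the inductive step, assume it holds for an arbitrary j ≥ 1, so P(j) = (-5)^j(j - 1) + 1.
Then P(j+1) = P(j) + ((-5)^j(-6j + 1)) = ((-5)^j(j - 1) + 1) + ((-5)^j(-6j + 1)).
Simplifying, P(j+1) = (-5)^(j + 1)j + 1 = (-5)^(j+1)((j+1) - 1) + 1,
which is the closed form with N = j+1.
This completes the induction.

P(N) = (-5)^N(N - 1) + 1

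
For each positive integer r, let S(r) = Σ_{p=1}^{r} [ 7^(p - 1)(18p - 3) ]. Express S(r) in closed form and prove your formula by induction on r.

We claim S(r) = 7^r(3r - 1) + 1 for all r ≥ 1.
When r = 1: S(1) = 15, and the closed form gives 15. They agree.
For the inductive step, assume it holds for an arbitrary p ≥ 1, so S(p) = 7^p(3p - 1) + 1.
Then S(p+1) = S(p) + (7^p(18p + 15)) = (7^p(3p - 1) + 1) + (7^p(18p + 15)).
Simplifying, S(p+1) = 21·7^p·p + 14·7^p + 1 = 7^(p+1)(3(p+1) - 1) + 1,
which is the closed form with r = p+1.
By induction, the statement is established for all r ≥ 1.

S(r) = 7^r(3r - 1) + 1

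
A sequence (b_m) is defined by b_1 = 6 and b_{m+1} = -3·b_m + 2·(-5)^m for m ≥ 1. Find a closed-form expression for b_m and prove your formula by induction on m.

b_m = (-3)^(m - 1) - (-5)^m

Computing the first terms: b_1 = 6, b_2 = -28, b_3 = 134. This suggests b_m = (-3)^(m - 1) - (-5)^m.
When m = 1: the formula gives 6 = 6 = b_1.
Inductive step: suppose the statement holds for some j ≥ 1, so b_j = (-3)^(j - 1) - (-5)^j.
Then b_{j+1} = -3·b_j + 2·(-5)^j = -3·((-3)^(j - 1) - (-5)^j) + 2·(-5)^j = (-3)^j - (-5)^(j + 1) = (-3)^((j+1) - 1) - (-5)^(j+1),
which is the claimed formula at m = j+1.
By the principle of mathematical induction, the result holds for all m ≥ 1.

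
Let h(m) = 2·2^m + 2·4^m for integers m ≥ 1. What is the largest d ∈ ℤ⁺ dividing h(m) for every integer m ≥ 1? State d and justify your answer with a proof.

Computing the first values: h(1) = 12 and h(2) = 40; gcd(12, 40) = 4, so d ≤ 4.
We prove 4 | 2·2^m + 2·4^m for all m ≥ 1 by induction on m.
Base step (m = 1): h(1) = 12 = 4·(3), so 4 | h(1).
Inductive step: suppose the statement holds for some r ≥ 1, i.e. 4 | h(r). Then
h(r+1) − 4·h(r) = (2·2^(r+1) + 2·4^(r+1)) − 4·(2·2^r + 2·4^r) = (2)·2^r·(2 − 4) = (-4)·2^r. Since 4 | h(r) by the inductive hypothesis, 4 | 4·h(r); and 4 | -4 since -4 = 4·-1. Therefore 4 | h(r+1).
By induction, the statement is established for all m ≥ 1.
Therefore the largest such d is 4.

d = 4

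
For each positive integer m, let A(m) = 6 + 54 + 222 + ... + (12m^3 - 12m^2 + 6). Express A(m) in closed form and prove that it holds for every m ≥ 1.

A(m) = m(3m^3 + 2m^2 - 3m + 4)

We claim A(m) = m(3m^3 + 2m^2 - 3m + 4) for all m ≥ 1.
Base step (m = 1): A(1) = 6, and the closed form gives 6. They agree.
Inductive step: suppose the statement holds for some p ≥ 1, so A(p) = p(3p^3 + 2p^2 - 3p + 4).
Then A(p+1) = A(p) + (12p^3 + 24p^2 + 12p + 6) = (p(3p^3 + 2p^2 - 3p + 4)) + (12p^3 + 24p^2 + 12p + 6).
Simplifying, A(p+1) = (p + 1)(3p^3 + 11p^2 + 10p + 6) = (p+1)(3(p+1)^3 + 2(p+1)^2 - 3(p+1) + 4),
which is the closed form with m = p+1.
This completes the induction.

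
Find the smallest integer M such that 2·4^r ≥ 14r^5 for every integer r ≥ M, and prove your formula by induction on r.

At r = 9: 524288 < 826686, so the inequality fails and M ≥ 10. We prove 2·4^r ≥ 14r^5 for all r ≥ 10.
Base step (r = 10): 2·4^r = 2097152 and 14r^5 = 1400000, so 2097152 ≥ 1400000.
Suppose the result is true for r = m, so 2·4^m ≥ 14m^5.
Then 2·4^(m + 1) = 4·(2·4^m) ≥ 4·(14m^5).
Also, for m ≥ 10 we have 4·(14m^5) ≥ 14(m+1)^5, since 4 ≥ (1 + 1/m)^5 for all m ≥ 10.
Combining, 2·4^(m + 1) ≥ 14(m+1)^5.
By the principle of mathematical induction, the result holds for all r ≥ 10.
Hence the smallest such M is 10.

M = 10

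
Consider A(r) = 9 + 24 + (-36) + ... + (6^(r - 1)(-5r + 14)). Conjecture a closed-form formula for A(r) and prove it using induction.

A(r) = 6^r(-r + 3) - 3

We claim A(r) = 6^r(-r + 3) - 3 for all r ≥ 1.
Base case (r = 1): A(1) = 9, and the closed form gives 9. They agree.
For the inductive step, assume it holds for an arbitrary m ≥ 1, so A(m) = 6^m(-m + 3) - 3.
Then A(m+1) = A(m) + (6^m(-5m + 9)) = (6^m(-m + 3) - 3) + (6^m(-5m + 9)).
Simplifying, A(m+1) = -6·6^m·m + 12·6^m - 3 = 6^(m+1)(-(m+1) + 3) - 3,
which is the closed form with r = m+1.
This completes the induction.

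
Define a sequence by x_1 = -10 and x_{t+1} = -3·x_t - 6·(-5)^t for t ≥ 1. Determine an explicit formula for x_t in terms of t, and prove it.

Computing the first terms: x_1 = -10, x_2 = 60, x_3 = -330. This suggests x_t = 5(-3)^(t - 1) + 3(-5)^t.
When t = 1: the formula gives -10 = -10 = x_1.
Inductive step: suppose the statement holds for some k ≥ 1, so x_k = 5(-3)^(k - 1) + 3(-5)^k.
Then x_{k+1} = -3·x_k - 6·(-5)^k = -3·(5(-3)^(k - 1) + 3(-5)^k) - 6·(-5)^k = 5(-3)^k + 3(-5)^(k + 1) = 5(-3)^((k+1) - 1) + 3(-5)^(k+1),
which is the claimed formula at t = k+1.
By induction, the statement is established for all t ≥ 1.

x_t = 5(-3)^(t - 1) + 3(-5)^t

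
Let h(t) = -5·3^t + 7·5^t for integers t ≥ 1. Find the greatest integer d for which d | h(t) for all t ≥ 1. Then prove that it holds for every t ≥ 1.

Computing the first values: h(1) = 20 and h(2) = 130; gcd(20, 130) = 10, so d ≤ 10.
We prove 10 | -5·3^t + 7·5^t for all t ≥ 1 by induction on t.
Base step (t = 1): h(1) = 20 = 10·(2), so 10 | h(1).
For the inductive step, assume it holds for an arbitrary m ≥ 1, i.e. 10 | h(m). Then
h(m+1) − 5·h(m) = (-5·3^(m+1) + 7·5^(m+1)) − 5·(-5·3^m + 7·5^m) = (-5)·3^m·(3 − 5) = (10)·3^m. Since 10 | h(m) by the inductive hypothesis, 10 | 5·h(m); and 10 | 10 since 10 = 10·1. Therefore 10 | h(m+1).
Hence, by induction on t, the claim holds for every t ≥ 1.
Therefore the largest such d is 10.

d = 10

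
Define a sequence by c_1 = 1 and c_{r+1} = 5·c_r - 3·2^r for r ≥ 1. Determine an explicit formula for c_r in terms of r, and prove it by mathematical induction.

c_r = 2^r - 5^(r - 1)

Computing the first terms: c_1 = 1, c_2 = -1, c_3 = -17. This suggests c_r = 2^r - 5^(r - 1).
Base case (r = 1): the formula gives 1 = 1 = c_1.
Inductive step: suppose the statement holds for some i ≥ 1, so c_i = 2^i - 5^(i - 1).
Then c_{i+1} = 5·c_i - 3·2^i = 5·(2^i - 5^(i - 1)) - 3·2^i = 2^(i + 1) - 5^i = 2^(i+1) - 5^((i+1) - 1),
which is the claimed formula at r = i+1.
By induction, the statement is established for all r ≥ 1.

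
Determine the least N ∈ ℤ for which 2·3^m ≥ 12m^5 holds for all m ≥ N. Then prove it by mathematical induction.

At m = 13: 3188646 < 4455516, so the inequality fails and N ≥ 14. We prove 2·3^m ≥ 12m^5 for all m ≥ 14.
Base step (m = 14): 2·3^m = 9565938 and 12m^5 = 6453888, so 9565938 ≥ 6453888.
Inductive step: assume the claim holds for m = k, so 2·3^k ≥ 12k^5.
Then 2·3^(k + 1) = 3·(2·3^k) ≥ 3·(12k^5).
Also, for k ≥ 14 we have 3·(12k^5) ≥ 12(k+1)^5, since 3 ≥ (1 + 1/k)^5 for all k ≥ 14.
Combining, 2·3^(k + 1) ≥ 12(k+1)^5.
Hence, by induction on m, the claim holds for every m ≥ 14.
Hence the smallest such N is 14.

N = 14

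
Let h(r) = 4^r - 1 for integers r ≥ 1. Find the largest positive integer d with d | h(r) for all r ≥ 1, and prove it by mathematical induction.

Computing the first values: h(1) = 3 and h(2) = 15; gcd(3, 15) = 3, so d ≤ 3.
We prove 3 | 4^r - 1 for all r ≥ 1 by induction on r.
For the base case r = 1: h(1) = 3 = 3·(1), so 3 | h(1).
Inductive step: suppose the statement holds for some j ≥ 1, i.e. 3 | h(j). Then
4^{j+1} − 1^{j+1} = 4·4^j − 1·1^j = 4·(4^j − 1^j) + (3)·1^j. The first term is divisible by 3 by the inductive hypothesis, and the second term (3)·1^j is divisible by 3 since 3 | 3. Hence 3 | h(j+1).
By the principle of mathematical induction, the result holds for all r ≥ 1.
Therefore the largest such d is 3.

d = 3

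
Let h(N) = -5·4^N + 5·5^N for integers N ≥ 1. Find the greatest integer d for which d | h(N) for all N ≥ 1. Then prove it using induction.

Computing the first values: h(1) = 5 and h(2) = 45; gcd(5, 45) = 5, so d ≤ 5.
We prove 5 | -5·4^N + 5·5^N for all N ≥ 1 by induction on N.
Base step (N = 1): h(1) = 5 = 5·(1), so 5 | h(1).
Inductive step: suppose the statement holds for some i ≥ 1, i.e. 5 | h(i). Then
h(i+1) − 5·h(i) = (-5·4^(i+1) + 5·5^(i+1)) − 5·(-5·4^i + 5·5^i) = (-5)·4^i·(4 − 5) = (5)·4^i. Since 5 | h(i) by the inductive hypothesis, 5 | 5·h(i); and 5 | 5 since 5 = 5·1. Therefore 5 | h(i+1).
Hence, by induction on N, the claim holds for every N ≥ 1.
Therefore the largest such d is 5.

d = 5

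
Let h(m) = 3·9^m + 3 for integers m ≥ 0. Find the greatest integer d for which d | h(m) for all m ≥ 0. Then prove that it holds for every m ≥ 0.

d = 6

Computing the first values: h(0) = 6 and h(1) = 30; gcd(6, 30) = 6, so d ≤ 6.
We prove 6 | 3·9^m + 3 for all m ≥ 0 by induction on m.
For the base case m = 0: h(0) = 6 = 6·(1), so 6 | h(0).
Suppose the result is true for m = j, i.e. 6 | h(j). Then
h(j+1) = 3·9^(j+1) + 3 = 9·(3·9^j + 3) - 24 = 9·h(j) - 24. The first term is divisible by 6 by the inductive hypothesis, and -24 is divisible by 6. Hence 6 | h(j+1).
By the principle of mathematical induction, the result holds for all m ≥ 0.
Therefore the largest such d is 6.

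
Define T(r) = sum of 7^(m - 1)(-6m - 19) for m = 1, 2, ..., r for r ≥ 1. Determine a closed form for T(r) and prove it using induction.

T(r) = -7^r(r + 3) + 3

We claim T(r) = -7^r(r + 3) + 3 for all r ≥ 1.
For the base case r = 1: T(1) = -25, and the closed form gives -25. They agree.
Inductive step: assume the claim holds for r = m, so T(m) = -7^m(m + 3) + 3.
Then T(m+1) = T(m) + (7^m(-6m - 25)) = (-7^m(m + 3) + 3) + (7^m(-6m - 25)).
Simplifying, T(m+1) = -7·7^m·m - 28·7^m + 3 = -7^(m+1)((m+1) + 3) + 3,
which is the closed form with r = m+1.
Hence, by induction on r, the claim holds for every r ≥ 1.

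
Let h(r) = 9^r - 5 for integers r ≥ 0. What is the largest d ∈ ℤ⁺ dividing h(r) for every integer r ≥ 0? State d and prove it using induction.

Computing the first values: h(0) = -4 and h(1) = 4; gcd(-4, 4) = 4, so d ≤ 4.
We prove 4 | 9^r - 5 for all r ≥ 0 by induction on r.
For the base case r = 0: h(0) = -4 = 4·(-1), so 4 | h(0).
Inductive step: assume the claim holds for r = j, i.e. 4 | h(j). Then
h(j+1) = 9^(j+1) - 5 = 9·(9^j - 5) + 40 = 9·h(j) + 40. The first term is divisible by 4 by the inductive hypothesis, and 40 is divisible by 4. Hence 4 | h(j+1).
By induction, the statement is established for all r ≥ 0.
Therefore the largest such d is 4.

d = 4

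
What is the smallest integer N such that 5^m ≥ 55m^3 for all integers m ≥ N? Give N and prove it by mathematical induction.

At m = 5: 3125 < 6875, so the inequality fails and N ≥ 6. We prove 5^m ≥ 55m^3 for all m ≥ 6.
When m = 6: 5^m = 15625 and 55m^3 = 11880, so 15625 ≥ 11880.
Inductive step: suppose the statement holds for some p ≥ 6, so 5^p ≥ 55p^3.
Then 5^(p + 1) = 5·(5^p) ≥ 5·(55p^3).
Also, for p ≥ 6 we have 5·(55p^3) ≥ 55(p+1)^3, since 5 ≥ (1 + 1/p)^3 for all p ≥ 6.
Combining, 5^(p + 1) ≥ 55(p+1)^3.
This completes the induction.
Hence the smallest such N is 6.

N = 6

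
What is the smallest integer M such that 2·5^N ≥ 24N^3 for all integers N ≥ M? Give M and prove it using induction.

M = 5

At N = 4: 1250 < 1536, so the inequality fails and M ≥ 5. We prove 2·5^N ≥ 24N^3 for all N ≥ 5.
For the base case N = 5: 2·5^N = 6250 and 24N^3 = 3000, so 6250 ≥ 3000.
Suppose the result is true for N = p, so 2·5^p ≥ 24p^3.
Then 2·5^(p + 1) = 5·(2·5^p) ≥ 5·(24p^3).
Also, for p ≥ 5 we have 5·(24p^3) ≥ 24(p+1)^3, since 5 ≥ (1 + 1/p)^3 for all p ≥ 5.
Combining, 2·5^(p + 1) ≥ 24(p+1)^3.
By induction, the statement is established for all N ≥ 5.
Hence the smallest such M is 5.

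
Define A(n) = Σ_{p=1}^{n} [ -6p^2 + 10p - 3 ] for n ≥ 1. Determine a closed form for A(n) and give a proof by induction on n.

A(n) = -n(2n^2 - 2n - 1)

We claim A(n) = -n(2n^2 - 2n - 1) for all n ≥ 1.
Base case (n = 1): A(1) = 1, and the closed form gives 1. They agree.
Suppose the result is true for n = p, so A(p) = p(-2p^2 + 2p + 1).
Then A(p+1) = A(p) + (-6p^2 - 2p + 1) = (p(-2p^2 + 2p + 1)) + (-6p^2 - 2p + 1).
Simplifying, A(p+1) = -(p + 1)(2p^2 + 2p - 1) = -(p+1)(2(p+1)^2 - 2(p+1) - 1),
which is the closed form with n = p+1.
This completes the induction.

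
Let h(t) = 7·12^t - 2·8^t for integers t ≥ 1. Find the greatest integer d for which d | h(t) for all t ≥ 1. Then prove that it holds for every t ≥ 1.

Computing the first values: h(1) = 68 and h(2) = 880; gcd(68, 880) = 4, so d ≤ 4.
We prove 4 | 7·12^t - 2·8^t for all t ≥ 1 by induction on t.
For the base case t = 1: h(1) = 68 = 4·(17), so 4 | h(1).
Inductive step: suppose the statement holds for some i ≥ 1, i.e. 4 | h(i). Then
h(i+1) − 12·h(i) = (7·12^(i+1) - 2·8^(i+1)) − 12·(7·12^i - 2·8^i) = (-2)·8^i·(8 − 12) = (8)·8^i. Since 4 | h(i) by the inductive hypothesis, 4 | 12·h(i); and 4 | 8 since 8 = 4·2. Therefore 4 | h(i+1).
Hence, by induction on t, the claim holds for every t ≥ 1.
Therefore the largest such d is 4.

d = 4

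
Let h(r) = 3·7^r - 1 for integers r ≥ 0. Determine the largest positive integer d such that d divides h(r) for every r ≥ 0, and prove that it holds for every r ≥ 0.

Computing the first values: h(0) = 2 and h(1) = 20; gcd(2, 20) = 2, so d ≤ 2.
We prove 2 | 3·7^r - 1 for all r ≥ 0 by induction on r.
Base step (r = 0): h(0) = 2 = 2·(1), so 2 | h(0).
Suppose the result is true for r = m, i.e. 2 | h(m). Then
h(m+1) = 3·7^(m+1) - 1 = 7·(3·7^m - 1) + 6 = 7·h(m) + 6. The first term is divisible by 2 by the inductive hypothesis, and 6 is divisible by 2. Hence 2 | h(m+1).
By the principle of mathematical induction, the result holds for all r ≥ 0.
Therefore the largest such d is 2.

d = 2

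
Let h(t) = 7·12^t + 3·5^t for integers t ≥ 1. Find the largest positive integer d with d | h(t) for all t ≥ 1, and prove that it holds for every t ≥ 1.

d = 3

Computing the first values: h(1) = 99 and h(2) = 1083; gcd(99, 1083) = 3, so d ≤ 3.
We prove 3 | 7·12^t + 3·5^t for all t ≥ 1 by induction on t.
When t = 1: h(1) = 99 = 3·(33), so 3 | h(1).
Suppose the result is true for t = j, i.e. 3 | h(j). Then
h(j+1) − 12·h(j) = (7·12^(j+1) + 3·5^(j+1)) − 12·(7·12^j + 3·5^j) = (3)·5^j·(5 − 12) = (-21)·5^j. Since 3 | h(j) by the inductive hypothesis, 3 | 12·h(j); and 3 | -21 since -21 = 3·-7. Therefore 3 | h(j+1).
Hence, by induction on t, the claim holds for every t ≥ 1.
Therefore the largest such d is 3.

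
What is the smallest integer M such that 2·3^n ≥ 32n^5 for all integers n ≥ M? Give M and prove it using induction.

At n = 14: 9565938 < 17210368, so the inequality fails and M ≥ 15. We prove 2·3^n ≥ 32n^5 for all n ≥ 15.
For the base case n = 15: 2·3^n = 28697814 and 32n^5 = 24300000, so 28697814 ≥ 24300000.
Suppose the result is true for n = i, so 2·3^i ≥ 32i^5.
Then 2·3^(i + 1) = 3·(2·3^i) ≥ 3·(32i^5).
Also, for i ≥ 15 we have 3·(32i^5) ≥ 32(i+1)^5, since 3 ≥ (1 + 1/i)^5 for all i ≥ 15.
Combining, 2·3^(i + 1) ≥ 32(i+1)^5.
This completes the induction.
Hence the smallest such M is 15.

M = 15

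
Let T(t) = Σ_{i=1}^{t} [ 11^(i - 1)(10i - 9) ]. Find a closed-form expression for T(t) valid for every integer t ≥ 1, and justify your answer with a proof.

We claim T(t) = 11^t(t - 1) + 1 for all t ≥ 1.
Base case (t = 1): T(1) = 1, and the closed form gives 1. They agree.
Inductive step: assume the claim holds for t = i, so T(i) = 11^i(i - 1) + 1.
Then T(i+1) = T(i) + (11^i(10i + 1)) = (11^i(i - 1) + 1) + (11^i(10i + 1)).
Simplifying, T(i+1) = 11^(i + 1)i + 1 = 11^(i+1)((i+1) - 1) + 1,
which is the closed form with t = i+1.
By induction, the statement is established for all t ≥ 1.

T(t) = 11^t(t - 1) + 1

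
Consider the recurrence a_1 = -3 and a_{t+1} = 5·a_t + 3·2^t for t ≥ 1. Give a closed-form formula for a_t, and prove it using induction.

Computing the first terms: a_1 = -3, a_2 = -9, a_3 = -33. This suggests a_t = -2^t - 5^(t - 1).
For the base case t = 1: the formula gives -3 = -3 = a_1.
Inductive step: assume the claim holds for t = k, so a_k = -2^k - 5^(k - 1).
Then a_{k+1} = 5·a_k + 3·2^k = 5·(-2^k - 5^(k - 1)) + 3·2^k = -2^(k + 1) - 5^k = -2^(k+1) - 5^((k+1) - 1),
which is the claimed formula at t = k+1.
By induction, the statement is established for all t ≥ 1.

a_t = -2^t - 5^(t - 1)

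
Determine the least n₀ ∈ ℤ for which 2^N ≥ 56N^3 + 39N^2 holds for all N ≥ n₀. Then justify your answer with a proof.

n₀ = 19

At N = 18: 262144 < 339228, so the inequality fails and n₀ ≥ 19. We prove 2^N ≥ 56N^3 + 39N^2 for all N ≥ 19.
Base step (N = 19): 2^N = 524288 and 56N^3 + 39N^2 = 398183, so 524288 ≥ 398183.
Inductive step: assume the claim holds for N = k, so 2^k ≥ 56k^3 + 39k^2.
Then 2^(k + 1) = 2·(2^k) ≥ 2·(56k^3 + 39k^2).
Also, for k ≥ 19 we have 2·(56k^3 + 39k^2) ≥ 56(k+1)^3 + 39(k+1)^2, since 2·(56k^3 + 39k^2) − (56(k+1)^3 + 39(k+1)^2) = 56k^3 - 129k^2 - 246k - 95, which is nonnegative for all k ≥ 19.
Combining, 2^(k + 1) ≥ 56(k+1)^3 + 39(k+1)^2.
By the principle of mathematical induction, the result holds for all N ≥ 19.
Hence the smallest such n₀ is 19.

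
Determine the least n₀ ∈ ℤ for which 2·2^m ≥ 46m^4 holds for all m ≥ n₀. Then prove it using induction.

n₀ = 23

At m = 22: 8388608 < 10775776, so the inequality fails and n₀ ≥ 23. We prove 2·2^m ≥ 46m^4 for all m ≥ 23.
For the base case m = 23: 2·2^m = 16777216 and 46m^4 = 12872686, so 16777216 ≥ 12872686.
Suppose the result is true for m = r, so 2·2^r ≥ 46r^4.
Then 2·2^(r + 1) = 2·(2·2^r) ≥ 2·(46r^4).
Also, for r ≥ 23 we have 2·(46r^4) ≥ 46(r+1)^4, since 2 ≥ (1 + 1/r)^4 for all r ≥ 23.
Combining, 2·2^(r + 1) ≥ 46(r+1)^4.
Hence, by induction on m, the claim holds for every m ≥ 23.
Hence the smallest such n₀ is 23.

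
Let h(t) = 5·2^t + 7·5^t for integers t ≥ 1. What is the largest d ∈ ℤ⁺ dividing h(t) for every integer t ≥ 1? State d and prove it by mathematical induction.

d = 15

Computing the first values: h(1) = 45 and h(2) = 195; gcd(45, 195) = 15, so d ≤ 15.
We prove 15 | 5·2^t + 7·5^t for all t ≥ 1 by induction on t.
For the base case t = 1: h(1) = 45 = 15·(3), so 15 | h(1).
Suppose the result is true for t = i, i.e. 15 | h(i). Then
h(i+1) − 5·h(i) = (5·2^(i+1) + 7·5^(i+1)) − 5·(5·2^i + 7·5^i) = (5)·2^i·(2 − 5) = (-15)·2^i. Since 15 | h(i) by the inductive hypothesis, 15 | 5·h(i); and 15 | -15 since -15 = 15·-1. Therefore 15 | h(i+1).
This completes the induction.
Therefore the largest such d is 15.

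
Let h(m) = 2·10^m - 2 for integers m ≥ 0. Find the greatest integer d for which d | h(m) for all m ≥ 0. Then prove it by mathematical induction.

Computing the first values: h(0) = 0 and h(1) = 18; gcd(0, 18) = 18, so d ≤ 18.
We prove 18 | 2·10^m - 2 for all m ≥ 0 by induction on m.
When m = 0: h(0) = 0 = 18·(0), so 18 | h(0).
Suppose the result is true for m = r, i.e. 18 | h(r). Then
h(r+1) = 2·10^(r+1) - 2 = 10·(2·10^r - 2) + 18 = 10·h(r) + 18. The first term is divisible by 18 by the inductive hypothesis, and 18 is divisible by 18. Hence 18 | h(r+1).
Hence, by induction on m, the claim holds for every m ≥ 0.
Therefore the largest such d is 18.

d = 18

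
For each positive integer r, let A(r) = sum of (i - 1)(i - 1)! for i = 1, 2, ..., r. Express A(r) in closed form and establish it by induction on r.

A(r) = r! - 1

We claim A(r) = r! - 1 for all r ≥ 1.
When r = 1: A(1) = 0, and the closed form gives 0. They agree.
Suppose the result is true for r = i, so A(i) = i! - 1.
Then A(i+1) = A(i) + (i·i!) = (i! - 1) + (i·i!).
Simplifying, A(i+1) = (i+1)! - 1,
which is the closed form with r = i+1.
By induction, the statement is established for all r ≥ 1.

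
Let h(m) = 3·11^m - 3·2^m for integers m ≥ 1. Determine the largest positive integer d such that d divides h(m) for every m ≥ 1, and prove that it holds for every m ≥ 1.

Computing the first values: h(1) = 27 and h(2) = 351; gcd(27, 351) = 27, so d ≤ 27.
We prove 27 | 3·11^m - 3·2^m for all m ≥ 1 by induction on m.
Base step (m = 1): h(1) = 27 = 27·(1), so 27 | h(1).
For the inductive step, assume it holds for an arbitrary p ≥ 1, i.e. 27 | h(p). Then
h(p+1) − 11·h(p) = (3·11^(p+1) - 3·2^(p+1)) − 11·(3·11^p - 3·2^p) = (-3)·2^p·(2 − 11) = (27)·2^p. Since 27 | h(p) by the inductive hypothesis, 27 | 11·h(p); and 27 | 27 since 27 = 27·1. Therefore 27 | h(p+1).
Hence, by induction on m, the claim holds for every m ≥ 1.
Therefore the largest such d is 27.

d = 27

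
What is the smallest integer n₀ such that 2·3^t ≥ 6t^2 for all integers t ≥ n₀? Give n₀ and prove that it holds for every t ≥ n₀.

n₀ = 3

At t = 2: 18 < 24, so the inequality fails and n₀ ≥ 3. We prove 2·3^t ≥ 6t^2 for all t ≥ 3.
When t = 3: 2·3^t = 54 and 6t^2 = 54, so 54 ≥ 54.
Inductive step: suppose the statement holds for some k ≥ 3, so 2·3^k ≥ 6k^2.
Then 2·3^(k + 1) = 3·(2·3^k) ≥ 3·(6k^2).
Also, for k ≥ 3 we have 3·(6k^2) ≥ 6(k+1)^2, since 3 ≥ (1 + 1/k)^2 for all k ≥ 3.
Combining, 2·3^(k + 1) ≥ 6(k+1)^2.
By induction, the statement is established for all t ≥ 3.
Hence the smallest such n₀ is 3.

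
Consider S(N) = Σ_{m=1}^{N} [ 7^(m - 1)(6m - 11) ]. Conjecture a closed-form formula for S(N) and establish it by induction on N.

We claim S(N) = 7^N(N - 2) + 2 for all N ≥ 1.
Base case (N = 1): S(1) = -5, and the closed form gives -5. They agree.
Inductive step: assume the claim holds for N = m, so S(m) = 7^m(m - 2) + 2.
Then S(m+1) = S(m) + (7^m(6m - 5)) = (7^m(m - 2) + 2) + (7^m(6m - 5)).
Simplifying, S(m+1) = 7^(m + 1)m - 7^(m + 1) + 2 = 7^(m+1)((m+1) - 2) + 2,
which is the closed form with N = m+1.
This completes the induction.

S(N) = 7^N(N - 2) + 2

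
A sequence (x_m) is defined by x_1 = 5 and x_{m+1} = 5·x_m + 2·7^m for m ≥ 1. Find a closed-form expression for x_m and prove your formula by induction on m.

Computing the first terms: x_1 = 5, x_2 = 39, x_3 = 293. This suggests x_m = -2·5^(m - 1) + 7^m.
Base step (m = 1): the formula gives 5 = 5 = x_1.
Suppose the result is true for m = r, so x_r = -2·5^(r - 1) + 7^r.
Then x_{r+1} = 5·x_r + 2·7^r = 5·(-2·5^(r - 1) + 7^r) + 2·7^r = -2·5^r + 7^(r + 1) = -2·5^((r+1) - 1) + 7^(r+1),
which is the claimed formula at m = r+1.
Hence, by induction on m, the claim holds for every m ≥ 1.

x_m = -2·5^(m - 1) + 7^m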